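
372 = 372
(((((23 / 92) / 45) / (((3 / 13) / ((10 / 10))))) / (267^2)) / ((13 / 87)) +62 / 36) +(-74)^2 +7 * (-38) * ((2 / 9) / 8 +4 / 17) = 1179668985793 / 218144340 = 5407.75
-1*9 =-9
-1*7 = -7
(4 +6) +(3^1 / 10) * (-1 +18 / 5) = 539 / 50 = 10.78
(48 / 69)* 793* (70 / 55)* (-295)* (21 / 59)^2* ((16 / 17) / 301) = -895265280 / 10911637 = -82.05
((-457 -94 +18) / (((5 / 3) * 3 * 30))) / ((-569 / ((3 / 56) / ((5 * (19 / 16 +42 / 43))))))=22919 / 741335875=0.00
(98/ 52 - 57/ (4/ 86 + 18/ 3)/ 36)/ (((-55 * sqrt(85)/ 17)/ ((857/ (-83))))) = 52277 * sqrt(85)/ 858000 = 0.56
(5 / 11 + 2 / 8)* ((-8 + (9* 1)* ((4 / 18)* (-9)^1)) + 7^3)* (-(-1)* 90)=442215 / 22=20100.68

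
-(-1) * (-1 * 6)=-6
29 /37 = 0.78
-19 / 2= -9.50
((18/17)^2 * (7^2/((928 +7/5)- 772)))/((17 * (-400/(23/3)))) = -30429/77330620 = -0.00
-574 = -574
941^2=885481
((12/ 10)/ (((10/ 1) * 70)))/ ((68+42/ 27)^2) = 243/ 685783000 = 0.00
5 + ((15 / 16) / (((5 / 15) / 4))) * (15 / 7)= 815 / 28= 29.11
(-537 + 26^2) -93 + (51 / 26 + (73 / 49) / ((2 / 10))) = 70593 / 1274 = 55.41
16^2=256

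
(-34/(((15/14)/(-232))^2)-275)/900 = -358745011/202500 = -1771.58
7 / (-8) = -0.88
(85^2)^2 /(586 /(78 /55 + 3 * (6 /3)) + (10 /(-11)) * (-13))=23427640500 /40757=574812.68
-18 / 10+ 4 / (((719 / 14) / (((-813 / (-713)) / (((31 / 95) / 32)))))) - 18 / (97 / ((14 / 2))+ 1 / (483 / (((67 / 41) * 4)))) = 122475132424857 / 21826230544085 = 5.61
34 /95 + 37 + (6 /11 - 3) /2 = 75513 /2090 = 36.13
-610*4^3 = -39040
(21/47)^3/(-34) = -9261/3529982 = -0.00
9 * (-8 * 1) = -72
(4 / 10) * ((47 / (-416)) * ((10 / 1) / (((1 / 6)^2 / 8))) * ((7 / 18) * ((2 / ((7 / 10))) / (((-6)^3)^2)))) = -235 / 75816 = -0.00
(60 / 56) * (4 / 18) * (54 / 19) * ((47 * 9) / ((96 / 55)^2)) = 6397875 / 68096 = 93.95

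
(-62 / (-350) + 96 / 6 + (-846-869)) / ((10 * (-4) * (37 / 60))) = 445941 / 6475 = 68.87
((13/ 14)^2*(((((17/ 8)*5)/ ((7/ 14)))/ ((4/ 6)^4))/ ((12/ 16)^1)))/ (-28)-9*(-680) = 536997105/ 87808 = 6115.58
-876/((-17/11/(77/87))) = 247324/493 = 501.67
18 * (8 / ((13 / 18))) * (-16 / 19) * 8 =-331776 / 247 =-1343.22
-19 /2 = -9.50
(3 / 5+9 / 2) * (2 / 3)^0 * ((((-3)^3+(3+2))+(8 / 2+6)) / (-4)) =153 / 10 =15.30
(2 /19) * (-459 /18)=-51 /19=-2.68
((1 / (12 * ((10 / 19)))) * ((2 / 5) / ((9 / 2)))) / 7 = 19 / 9450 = 0.00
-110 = -110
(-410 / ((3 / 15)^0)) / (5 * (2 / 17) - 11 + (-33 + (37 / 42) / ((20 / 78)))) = 975800 / 95143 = 10.26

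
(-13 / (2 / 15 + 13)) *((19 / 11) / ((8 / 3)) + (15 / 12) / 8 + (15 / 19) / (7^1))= -8369205 / 9222752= -0.91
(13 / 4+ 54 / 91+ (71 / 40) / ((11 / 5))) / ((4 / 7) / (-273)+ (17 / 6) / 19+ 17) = 4952787 / 18262684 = 0.27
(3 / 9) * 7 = 7 / 3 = 2.33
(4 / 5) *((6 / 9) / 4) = 2 / 15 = 0.13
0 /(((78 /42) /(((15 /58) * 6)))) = 0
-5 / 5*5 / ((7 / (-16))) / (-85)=-16 / 119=-0.13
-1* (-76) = 76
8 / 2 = 4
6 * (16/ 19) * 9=864/ 19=45.47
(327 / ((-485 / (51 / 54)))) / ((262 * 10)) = -1853 / 7624200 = -0.00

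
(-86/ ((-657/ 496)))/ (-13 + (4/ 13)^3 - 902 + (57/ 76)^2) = -1499443712/ 21118136931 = -0.07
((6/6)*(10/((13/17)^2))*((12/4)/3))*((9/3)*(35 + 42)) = 667590/169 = 3950.24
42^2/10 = 882/5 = 176.40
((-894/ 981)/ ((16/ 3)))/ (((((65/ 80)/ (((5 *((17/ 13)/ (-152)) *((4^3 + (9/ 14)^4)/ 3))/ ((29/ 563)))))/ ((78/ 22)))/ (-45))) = -790998425913375/ 1319733583168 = -599.36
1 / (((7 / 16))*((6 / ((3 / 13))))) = 8 / 91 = 0.09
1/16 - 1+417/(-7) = -60.51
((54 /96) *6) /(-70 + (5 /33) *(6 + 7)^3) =891 /69400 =0.01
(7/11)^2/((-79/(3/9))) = -49/28677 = -0.00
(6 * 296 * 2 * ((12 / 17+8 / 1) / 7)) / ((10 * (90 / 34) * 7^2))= 87616 / 25725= 3.41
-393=-393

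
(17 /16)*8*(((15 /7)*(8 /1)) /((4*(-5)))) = -51 /7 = -7.29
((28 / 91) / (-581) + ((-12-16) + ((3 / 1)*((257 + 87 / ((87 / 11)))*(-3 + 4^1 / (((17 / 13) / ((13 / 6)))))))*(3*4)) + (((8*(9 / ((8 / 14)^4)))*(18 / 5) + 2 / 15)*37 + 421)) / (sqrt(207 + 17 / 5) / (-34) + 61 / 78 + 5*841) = 29.81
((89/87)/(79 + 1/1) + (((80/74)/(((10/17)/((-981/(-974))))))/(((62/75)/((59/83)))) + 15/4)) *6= 1727815893643/53780948920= 32.13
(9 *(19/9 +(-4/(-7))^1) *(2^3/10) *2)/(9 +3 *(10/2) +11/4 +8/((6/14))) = 16224/19075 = 0.85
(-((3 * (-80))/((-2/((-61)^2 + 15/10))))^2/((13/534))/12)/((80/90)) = -9989515805625/13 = -768424292740.38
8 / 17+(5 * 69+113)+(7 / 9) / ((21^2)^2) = 1948866335 / 4250799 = 458.47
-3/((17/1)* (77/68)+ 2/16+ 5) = -8/65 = -0.12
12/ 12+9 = 10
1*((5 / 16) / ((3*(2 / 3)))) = 5 / 32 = 0.16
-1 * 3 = -3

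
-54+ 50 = -4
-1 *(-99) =99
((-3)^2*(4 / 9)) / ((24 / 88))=44 / 3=14.67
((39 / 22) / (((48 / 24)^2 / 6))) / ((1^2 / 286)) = 1521 / 2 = 760.50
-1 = -1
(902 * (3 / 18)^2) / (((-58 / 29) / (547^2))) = -134943259 / 36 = -3748423.86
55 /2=27.50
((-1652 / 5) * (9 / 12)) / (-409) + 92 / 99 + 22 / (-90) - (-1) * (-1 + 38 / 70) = 393776 / 472395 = 0.83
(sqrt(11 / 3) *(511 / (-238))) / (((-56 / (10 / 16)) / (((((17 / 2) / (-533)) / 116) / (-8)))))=365 *sqrt(33) / 2659098624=0.00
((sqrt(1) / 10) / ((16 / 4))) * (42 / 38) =21 / 760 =0.03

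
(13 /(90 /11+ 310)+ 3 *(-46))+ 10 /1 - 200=-1147857 /3500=-327.96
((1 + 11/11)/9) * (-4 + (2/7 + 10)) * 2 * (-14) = -352/9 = -39.11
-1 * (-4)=4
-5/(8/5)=-25/8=-3.12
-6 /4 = -3 /2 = -1.50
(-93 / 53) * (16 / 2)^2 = -5952 / 53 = -112.30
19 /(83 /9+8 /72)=57 /28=2.04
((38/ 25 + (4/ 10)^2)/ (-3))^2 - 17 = -10429/ 625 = -16.69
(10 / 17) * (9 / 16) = 45 / 136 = 0.33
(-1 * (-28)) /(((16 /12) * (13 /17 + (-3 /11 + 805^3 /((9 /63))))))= 1309 /227617701239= 0.00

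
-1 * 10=-10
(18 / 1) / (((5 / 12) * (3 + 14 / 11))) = 2376 / 235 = 10.11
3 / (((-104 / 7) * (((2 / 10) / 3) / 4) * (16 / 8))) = -6.06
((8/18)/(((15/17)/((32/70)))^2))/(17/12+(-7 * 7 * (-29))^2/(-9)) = -1183744/2226199145625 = -0.00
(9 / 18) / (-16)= -1 / 32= -0.03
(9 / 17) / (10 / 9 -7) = -81 / 901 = -0.09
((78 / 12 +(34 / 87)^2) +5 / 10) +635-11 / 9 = 4851203 / 7569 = 640.93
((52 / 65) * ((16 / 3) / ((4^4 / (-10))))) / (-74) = 1 / 444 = 0.00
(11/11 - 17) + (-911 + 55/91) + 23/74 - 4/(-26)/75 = -467718089/505050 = -926.08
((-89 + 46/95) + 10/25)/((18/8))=-33484/855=-39.16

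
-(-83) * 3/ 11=249/ 11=22.64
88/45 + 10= 538/45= 11.96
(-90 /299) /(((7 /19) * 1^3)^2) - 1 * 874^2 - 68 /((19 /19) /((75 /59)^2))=-38963493172946 /51000131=-763988.10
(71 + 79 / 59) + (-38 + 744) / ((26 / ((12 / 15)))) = 360728 / 3835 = 94.06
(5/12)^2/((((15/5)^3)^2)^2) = 25/76527504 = 0.00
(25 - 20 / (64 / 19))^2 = 93025 / 256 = 363.38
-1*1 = -1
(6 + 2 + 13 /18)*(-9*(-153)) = 24021 /2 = 12010.50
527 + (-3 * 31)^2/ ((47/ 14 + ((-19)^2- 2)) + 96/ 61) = 19019585/ 34533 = 550.77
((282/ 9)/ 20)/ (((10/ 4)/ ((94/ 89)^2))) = 415292/ 594075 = 0.70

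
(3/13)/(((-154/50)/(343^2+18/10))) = -8815.00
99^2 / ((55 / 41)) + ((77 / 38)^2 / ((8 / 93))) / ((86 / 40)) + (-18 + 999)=5159473149 / 620920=8309.40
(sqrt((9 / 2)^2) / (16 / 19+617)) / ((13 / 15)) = 855 / 101738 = 0.01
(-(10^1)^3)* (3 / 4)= -750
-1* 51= -51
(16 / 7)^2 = 256 / 49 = 5.22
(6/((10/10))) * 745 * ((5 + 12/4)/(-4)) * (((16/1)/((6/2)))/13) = -3667.69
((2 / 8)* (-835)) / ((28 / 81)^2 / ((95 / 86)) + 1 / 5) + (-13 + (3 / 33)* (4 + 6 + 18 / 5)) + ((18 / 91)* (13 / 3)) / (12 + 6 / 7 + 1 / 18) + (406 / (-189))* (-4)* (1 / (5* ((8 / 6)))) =-85118770248049 / 123757540236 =-687.79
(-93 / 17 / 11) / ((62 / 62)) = -0.50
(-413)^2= 170569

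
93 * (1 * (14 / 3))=434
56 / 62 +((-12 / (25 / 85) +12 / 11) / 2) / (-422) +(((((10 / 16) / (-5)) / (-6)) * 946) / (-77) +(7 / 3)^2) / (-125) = 823871947 / 906582600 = 0.91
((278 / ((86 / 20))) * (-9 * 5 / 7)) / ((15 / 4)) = -33360 / 301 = -110.83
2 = 2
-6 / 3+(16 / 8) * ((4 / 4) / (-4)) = -5 / 2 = -2.50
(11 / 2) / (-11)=-1 / 2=-0.50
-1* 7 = -7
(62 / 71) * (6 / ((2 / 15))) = 39.30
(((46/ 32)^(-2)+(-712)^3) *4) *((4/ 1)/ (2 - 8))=509171849216/ 529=962517673.38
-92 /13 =-7.08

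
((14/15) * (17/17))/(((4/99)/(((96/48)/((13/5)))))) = 231/13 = 17.77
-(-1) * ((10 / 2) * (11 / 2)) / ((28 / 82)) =2255 / 28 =80.54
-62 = -62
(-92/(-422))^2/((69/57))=1748/44521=0.04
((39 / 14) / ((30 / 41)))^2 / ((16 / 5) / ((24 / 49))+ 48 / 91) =2.05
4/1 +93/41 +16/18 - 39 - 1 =-12119/369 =-32.84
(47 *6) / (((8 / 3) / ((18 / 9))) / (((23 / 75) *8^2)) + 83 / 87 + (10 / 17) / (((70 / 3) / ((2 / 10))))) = 5371964640 / 19563853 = 274.59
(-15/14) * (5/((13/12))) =-450/91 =-4.95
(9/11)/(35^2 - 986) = 9/2629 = 0.00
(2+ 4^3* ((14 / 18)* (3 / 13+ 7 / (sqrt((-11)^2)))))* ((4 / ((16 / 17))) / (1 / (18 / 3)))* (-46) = -22727266 / 429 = -52977.31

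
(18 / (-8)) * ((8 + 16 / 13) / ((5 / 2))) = -8.31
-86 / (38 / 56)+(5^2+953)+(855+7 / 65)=2107368 / 1235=1706.37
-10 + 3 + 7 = 0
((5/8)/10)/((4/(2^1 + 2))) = 1/16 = 0.06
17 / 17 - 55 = -54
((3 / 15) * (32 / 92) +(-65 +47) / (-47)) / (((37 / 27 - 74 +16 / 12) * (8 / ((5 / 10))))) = -33021 / 83237000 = -0.00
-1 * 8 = -8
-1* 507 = -507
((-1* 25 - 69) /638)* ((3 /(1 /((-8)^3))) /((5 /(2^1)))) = 144384 /1595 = 90.52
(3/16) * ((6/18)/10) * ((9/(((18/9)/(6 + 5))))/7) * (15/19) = 297/8512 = 0.03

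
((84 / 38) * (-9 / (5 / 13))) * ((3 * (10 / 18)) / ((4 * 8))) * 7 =-5733 / 304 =-18.86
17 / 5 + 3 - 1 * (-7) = 67 / 5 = 13.40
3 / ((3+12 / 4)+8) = 3 / 14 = 0.21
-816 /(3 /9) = -2448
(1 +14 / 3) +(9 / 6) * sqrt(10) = 3 * sqrt(10) / 2 +17 / 3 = 10.41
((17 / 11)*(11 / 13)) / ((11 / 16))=272 / 143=1.90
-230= -230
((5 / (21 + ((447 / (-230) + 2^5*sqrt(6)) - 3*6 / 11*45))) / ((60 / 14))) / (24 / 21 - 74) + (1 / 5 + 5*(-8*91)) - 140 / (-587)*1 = -7357944047697613987 / 2021656589993490 - 501830560*sqrt(6) / 3099643834743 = -3639.56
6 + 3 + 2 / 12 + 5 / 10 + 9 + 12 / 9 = 20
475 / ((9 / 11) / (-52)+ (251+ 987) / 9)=489060 / 141611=3.45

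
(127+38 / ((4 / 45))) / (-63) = -1109 / 126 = -8.80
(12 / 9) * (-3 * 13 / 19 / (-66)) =26 / 627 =0.04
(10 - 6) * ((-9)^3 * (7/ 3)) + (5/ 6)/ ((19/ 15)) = -258527/ 38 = -6803.34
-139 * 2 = -278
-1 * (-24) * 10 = 240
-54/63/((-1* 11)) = 6/77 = 0.08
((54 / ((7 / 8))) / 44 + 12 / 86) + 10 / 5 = 11728 / 3311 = 3.54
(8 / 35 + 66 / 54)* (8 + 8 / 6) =1828 / 135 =13.54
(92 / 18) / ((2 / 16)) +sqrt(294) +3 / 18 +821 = 879.20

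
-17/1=-17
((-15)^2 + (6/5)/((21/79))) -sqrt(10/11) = 8033/35 -sqrt(110)/11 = 228.56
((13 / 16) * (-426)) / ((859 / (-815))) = 2256735 / 6872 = 328.40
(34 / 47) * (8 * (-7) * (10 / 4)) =-101.28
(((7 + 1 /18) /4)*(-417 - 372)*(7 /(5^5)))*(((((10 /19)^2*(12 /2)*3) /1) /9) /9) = -233807 /1218375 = -0.19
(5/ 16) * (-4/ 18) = -5/ 72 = -0.07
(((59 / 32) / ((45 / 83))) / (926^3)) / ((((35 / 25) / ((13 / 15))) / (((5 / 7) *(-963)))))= -6811727 / 3735083138304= -0.00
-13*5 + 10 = -55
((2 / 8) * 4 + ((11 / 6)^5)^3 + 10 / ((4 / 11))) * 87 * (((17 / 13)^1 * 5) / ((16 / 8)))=10329948408238505155 / 4074936532992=2534996.15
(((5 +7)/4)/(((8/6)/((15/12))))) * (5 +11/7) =1035/56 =18.48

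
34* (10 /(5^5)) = 68 /625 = 0.11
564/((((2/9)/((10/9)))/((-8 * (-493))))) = 11122080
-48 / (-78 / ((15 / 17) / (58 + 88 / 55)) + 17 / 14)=5600 / 614533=0.01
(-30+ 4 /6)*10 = -293.33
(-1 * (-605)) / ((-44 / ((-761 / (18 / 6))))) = 41855 / 12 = 3487.92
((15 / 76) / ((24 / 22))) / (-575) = -11 / 34960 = -0.00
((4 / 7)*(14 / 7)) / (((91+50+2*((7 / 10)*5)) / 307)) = 614 / 259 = 2.37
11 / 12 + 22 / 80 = 143 / 120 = 1.19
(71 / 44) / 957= 71 / 42108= 0.00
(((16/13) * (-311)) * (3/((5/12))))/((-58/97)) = 8688096/1885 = 4609.07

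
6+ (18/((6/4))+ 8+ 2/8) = 105/4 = 26.25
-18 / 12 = -1.50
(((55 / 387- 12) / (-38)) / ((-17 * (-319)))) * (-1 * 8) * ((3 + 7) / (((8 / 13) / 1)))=-298285 / 39875319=-0.01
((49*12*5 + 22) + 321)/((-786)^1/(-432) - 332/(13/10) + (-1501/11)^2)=371819448/2080091159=0.18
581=581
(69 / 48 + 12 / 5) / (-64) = -307 / 5120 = -0.06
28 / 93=0.30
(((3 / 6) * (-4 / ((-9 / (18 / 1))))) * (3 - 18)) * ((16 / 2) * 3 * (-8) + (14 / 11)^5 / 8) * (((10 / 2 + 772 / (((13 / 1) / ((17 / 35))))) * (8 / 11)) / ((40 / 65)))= 5701553172432 / 12400927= 459768.30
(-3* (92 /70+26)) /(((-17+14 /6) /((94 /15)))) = 67398 /1925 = 35.01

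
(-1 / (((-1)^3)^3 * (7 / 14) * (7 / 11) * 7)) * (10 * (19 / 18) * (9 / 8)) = 1045 / 196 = 5.33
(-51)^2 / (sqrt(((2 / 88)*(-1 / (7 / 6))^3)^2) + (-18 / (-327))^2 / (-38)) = 246145128383 / 1346888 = 182751.00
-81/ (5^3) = -81/ 125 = -0.65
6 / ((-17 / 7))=-42 / 17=-2.47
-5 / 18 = -0.28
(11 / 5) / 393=11 / 1965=0.01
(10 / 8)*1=5 / 4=1.25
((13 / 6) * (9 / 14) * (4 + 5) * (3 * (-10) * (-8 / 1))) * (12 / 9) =28080 / 7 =4011.43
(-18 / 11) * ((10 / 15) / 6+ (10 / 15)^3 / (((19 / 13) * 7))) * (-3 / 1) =1006 / 1463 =0.69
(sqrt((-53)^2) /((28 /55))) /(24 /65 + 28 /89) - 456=-33646933 /110768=-303.76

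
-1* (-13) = 13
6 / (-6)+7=6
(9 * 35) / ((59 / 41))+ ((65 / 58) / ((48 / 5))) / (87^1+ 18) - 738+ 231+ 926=2200354939 / 3449376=637.90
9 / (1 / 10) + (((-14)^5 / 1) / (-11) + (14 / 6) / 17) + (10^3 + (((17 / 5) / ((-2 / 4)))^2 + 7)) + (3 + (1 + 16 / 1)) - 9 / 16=11232545231 / 224400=50055.91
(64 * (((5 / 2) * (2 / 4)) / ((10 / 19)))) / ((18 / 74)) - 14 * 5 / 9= 617.11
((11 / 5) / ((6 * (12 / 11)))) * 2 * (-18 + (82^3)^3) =10140982799787334847 / 90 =112677586664303720.52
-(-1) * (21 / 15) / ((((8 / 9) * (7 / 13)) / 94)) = 5499 / 20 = 274.95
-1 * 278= -278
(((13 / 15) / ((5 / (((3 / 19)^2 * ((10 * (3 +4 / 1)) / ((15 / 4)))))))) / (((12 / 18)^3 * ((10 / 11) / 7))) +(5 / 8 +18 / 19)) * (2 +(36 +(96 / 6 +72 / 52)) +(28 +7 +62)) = 2623598761 / 4693000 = 559.05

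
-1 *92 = -92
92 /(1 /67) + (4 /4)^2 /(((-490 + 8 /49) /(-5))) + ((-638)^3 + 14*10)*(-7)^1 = 43632364239621 /24002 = 1817863688.01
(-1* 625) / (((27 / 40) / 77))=-1925000 / 27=-71296.30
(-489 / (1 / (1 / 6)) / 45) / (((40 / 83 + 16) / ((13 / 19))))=-175877 / 2339280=-0.08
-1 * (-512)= 512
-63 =-63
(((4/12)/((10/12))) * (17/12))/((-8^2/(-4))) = 17/480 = 0.04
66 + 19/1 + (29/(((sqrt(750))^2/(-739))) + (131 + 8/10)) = 188.23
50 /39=1.28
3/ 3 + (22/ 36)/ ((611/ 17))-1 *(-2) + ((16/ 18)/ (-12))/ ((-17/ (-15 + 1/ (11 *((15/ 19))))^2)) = 60813040559/ 15270448050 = 3.98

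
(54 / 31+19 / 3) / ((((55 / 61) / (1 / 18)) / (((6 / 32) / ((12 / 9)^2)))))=0.05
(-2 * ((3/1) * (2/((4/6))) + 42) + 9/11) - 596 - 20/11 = -699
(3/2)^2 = 9/4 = 2.25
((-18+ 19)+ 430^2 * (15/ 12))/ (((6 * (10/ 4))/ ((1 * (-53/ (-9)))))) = 4083226/ 45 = 90738.36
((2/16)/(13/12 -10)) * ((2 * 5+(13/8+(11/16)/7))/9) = -1313/71904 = -0.02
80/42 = 40/21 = 1.90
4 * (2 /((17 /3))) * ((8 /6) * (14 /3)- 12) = -416 /51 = -8.16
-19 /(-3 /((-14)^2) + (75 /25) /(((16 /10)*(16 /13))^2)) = -25.06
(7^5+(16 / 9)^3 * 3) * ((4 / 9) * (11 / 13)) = 179880668 / 28431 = 6326.92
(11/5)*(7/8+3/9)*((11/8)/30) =0.12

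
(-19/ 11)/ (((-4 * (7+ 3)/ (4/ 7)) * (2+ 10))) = 19/ 9240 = 0.00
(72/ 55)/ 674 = 36/ 18535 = 0.00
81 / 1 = 81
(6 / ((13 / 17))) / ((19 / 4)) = 408 / 247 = 1.65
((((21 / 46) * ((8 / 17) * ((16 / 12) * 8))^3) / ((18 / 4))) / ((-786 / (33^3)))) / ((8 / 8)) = -78156660736 / 133225821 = -586.65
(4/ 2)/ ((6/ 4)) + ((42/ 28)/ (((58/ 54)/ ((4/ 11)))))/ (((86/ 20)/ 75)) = 10.19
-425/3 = -141.67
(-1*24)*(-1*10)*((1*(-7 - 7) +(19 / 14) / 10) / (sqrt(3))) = -7764*sqrt(3) / 7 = -1921.09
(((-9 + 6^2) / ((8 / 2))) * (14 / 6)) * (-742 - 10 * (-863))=124236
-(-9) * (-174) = -1566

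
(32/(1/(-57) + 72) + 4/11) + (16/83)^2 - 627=-17698616217/28265567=-626.15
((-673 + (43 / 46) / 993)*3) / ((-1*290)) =30741251 / 4415540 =6.96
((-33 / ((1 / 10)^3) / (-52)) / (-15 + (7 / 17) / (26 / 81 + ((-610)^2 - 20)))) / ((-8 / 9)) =3170194099875 / 66606093346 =47.60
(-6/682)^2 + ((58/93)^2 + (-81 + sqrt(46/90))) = -84361724/1046529 + sqrt(115)/15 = -79.90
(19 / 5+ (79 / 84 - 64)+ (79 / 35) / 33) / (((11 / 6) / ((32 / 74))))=-2187704 / 156695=-13.96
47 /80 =0.59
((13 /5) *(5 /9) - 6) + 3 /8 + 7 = 203 /72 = 2.82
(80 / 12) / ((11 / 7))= 4.24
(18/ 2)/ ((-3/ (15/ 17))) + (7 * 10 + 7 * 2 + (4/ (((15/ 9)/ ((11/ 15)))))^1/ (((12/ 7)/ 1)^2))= 1253863/ 15300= 81.95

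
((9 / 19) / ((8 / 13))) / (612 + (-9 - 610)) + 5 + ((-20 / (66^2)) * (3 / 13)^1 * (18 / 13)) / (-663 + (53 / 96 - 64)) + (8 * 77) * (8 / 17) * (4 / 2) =15081266660229025 / 25795166765368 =584.65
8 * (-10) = -80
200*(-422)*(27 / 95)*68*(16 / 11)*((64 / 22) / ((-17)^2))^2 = -29868687360 / 124244857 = -240.40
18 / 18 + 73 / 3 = 76 / 3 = 25.33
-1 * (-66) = 66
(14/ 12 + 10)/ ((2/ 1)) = 67/ 12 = 5.58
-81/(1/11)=-891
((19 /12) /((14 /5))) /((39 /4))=95 /1638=0.06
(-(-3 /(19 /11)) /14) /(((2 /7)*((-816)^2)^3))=11 /7478823604633731072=0.00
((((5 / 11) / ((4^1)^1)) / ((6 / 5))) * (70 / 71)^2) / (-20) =-6125 / 1330824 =-0.00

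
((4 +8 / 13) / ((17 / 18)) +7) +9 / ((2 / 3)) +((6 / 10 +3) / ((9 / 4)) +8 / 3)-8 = 143563 / 6630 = 21.65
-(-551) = 551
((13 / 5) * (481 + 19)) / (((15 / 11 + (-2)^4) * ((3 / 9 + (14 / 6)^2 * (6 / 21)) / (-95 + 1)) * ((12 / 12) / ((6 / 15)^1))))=-4839120 / 3247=-1490.34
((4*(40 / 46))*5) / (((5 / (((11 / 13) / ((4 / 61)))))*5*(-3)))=-2684 / 897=-2.99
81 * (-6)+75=-411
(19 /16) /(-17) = -19 /272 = -0.07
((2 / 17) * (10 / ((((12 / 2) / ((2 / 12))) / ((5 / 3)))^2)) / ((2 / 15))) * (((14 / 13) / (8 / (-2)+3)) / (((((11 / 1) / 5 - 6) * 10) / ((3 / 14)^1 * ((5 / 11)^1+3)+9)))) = 78125 / 14965236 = 0.01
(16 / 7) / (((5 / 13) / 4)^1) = 832 / 35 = 23.77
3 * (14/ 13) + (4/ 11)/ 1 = 514/ 143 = 3.59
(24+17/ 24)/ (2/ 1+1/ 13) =7709/ 648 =11.90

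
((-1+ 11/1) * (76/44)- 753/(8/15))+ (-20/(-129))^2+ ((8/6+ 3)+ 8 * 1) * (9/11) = -2027454317/1464408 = -1384.49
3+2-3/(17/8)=61/17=3.59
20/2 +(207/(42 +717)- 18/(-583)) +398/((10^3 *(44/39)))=12425333/1166000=10.66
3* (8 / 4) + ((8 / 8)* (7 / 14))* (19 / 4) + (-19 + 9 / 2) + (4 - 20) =-177 / 8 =-22.12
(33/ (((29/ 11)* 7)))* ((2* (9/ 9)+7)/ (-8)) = -3267/ 1624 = -2.01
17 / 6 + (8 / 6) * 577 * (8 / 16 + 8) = 39253 / 6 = 6542.17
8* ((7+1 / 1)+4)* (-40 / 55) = -768 / 11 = -69.82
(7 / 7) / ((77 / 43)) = 0.56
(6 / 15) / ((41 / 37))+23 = 4789 / 205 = 23.36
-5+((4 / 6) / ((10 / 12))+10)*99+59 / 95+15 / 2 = 203741 / 190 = 1072.32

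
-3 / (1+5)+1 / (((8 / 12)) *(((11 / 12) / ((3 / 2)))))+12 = 307 / 22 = 13.95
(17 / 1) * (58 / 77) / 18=493 / 693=0.71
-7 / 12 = -0.58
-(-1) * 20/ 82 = 10/ 41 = 0.24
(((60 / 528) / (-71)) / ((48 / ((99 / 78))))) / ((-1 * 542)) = 5 / 64034048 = 0.00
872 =872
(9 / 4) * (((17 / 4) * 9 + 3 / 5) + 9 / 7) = 50571 / 560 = 90.31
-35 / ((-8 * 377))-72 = -217117 / 3016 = -71.99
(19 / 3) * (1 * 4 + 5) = 57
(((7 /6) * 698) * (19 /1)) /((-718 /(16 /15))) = -371336 /16155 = -22.99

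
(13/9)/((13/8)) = 8/9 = 0.89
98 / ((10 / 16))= 784 / 5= 156.80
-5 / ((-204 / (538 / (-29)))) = -1345 / 2958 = -0.45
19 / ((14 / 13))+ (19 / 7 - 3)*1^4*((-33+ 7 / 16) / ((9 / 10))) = 7051 / 252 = 27.98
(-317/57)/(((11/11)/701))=-222217/57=-3898.54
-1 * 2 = -2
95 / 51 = 1.86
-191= -191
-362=-362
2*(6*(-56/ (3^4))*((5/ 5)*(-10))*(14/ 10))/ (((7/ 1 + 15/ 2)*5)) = 6272/ 3915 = 1.60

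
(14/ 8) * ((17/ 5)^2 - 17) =-238/ 25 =-9.52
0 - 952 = -952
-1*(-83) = 83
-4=-4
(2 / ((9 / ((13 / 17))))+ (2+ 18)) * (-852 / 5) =-3436.96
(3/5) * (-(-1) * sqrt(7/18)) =sqrt(14)/10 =0.37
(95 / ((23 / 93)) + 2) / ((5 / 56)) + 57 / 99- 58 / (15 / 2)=3276985 / 759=4317.50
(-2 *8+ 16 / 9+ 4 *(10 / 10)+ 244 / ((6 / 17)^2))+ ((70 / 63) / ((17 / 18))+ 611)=391792 / 153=2560.73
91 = 91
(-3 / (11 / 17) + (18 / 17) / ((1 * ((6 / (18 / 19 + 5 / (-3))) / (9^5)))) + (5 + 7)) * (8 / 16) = -13302468 / 3553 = -3744.01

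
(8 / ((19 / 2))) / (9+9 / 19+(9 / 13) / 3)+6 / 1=14590 / 2397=6.09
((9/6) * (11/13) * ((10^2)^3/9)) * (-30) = -55000000/13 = -4230769.23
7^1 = 7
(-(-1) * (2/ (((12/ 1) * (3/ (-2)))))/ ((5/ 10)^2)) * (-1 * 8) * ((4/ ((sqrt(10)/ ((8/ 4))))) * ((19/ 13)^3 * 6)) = 1755904 * sqrt(10)/ 32955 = 168.49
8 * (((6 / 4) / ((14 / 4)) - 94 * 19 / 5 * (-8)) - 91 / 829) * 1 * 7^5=1592775648912 / 4145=384264330.26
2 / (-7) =-2 / 7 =-0.29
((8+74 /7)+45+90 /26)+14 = 81.03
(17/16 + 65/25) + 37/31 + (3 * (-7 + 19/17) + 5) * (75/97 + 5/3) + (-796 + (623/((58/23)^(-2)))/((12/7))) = 3221294939963/2163356080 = 1489.03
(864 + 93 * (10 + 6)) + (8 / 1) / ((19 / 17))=44824 / 19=2359.16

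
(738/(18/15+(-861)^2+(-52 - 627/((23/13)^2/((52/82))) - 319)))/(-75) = -2667747/200846694235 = -0.00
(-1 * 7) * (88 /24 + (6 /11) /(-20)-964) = 2218433 /330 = 6722.52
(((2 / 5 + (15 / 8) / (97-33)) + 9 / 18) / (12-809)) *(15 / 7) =-7137 / 2856448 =-0.00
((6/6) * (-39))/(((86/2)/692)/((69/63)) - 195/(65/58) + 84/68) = 3517436/15576647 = 0.23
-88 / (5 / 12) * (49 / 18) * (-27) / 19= 77616 / 95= 817.01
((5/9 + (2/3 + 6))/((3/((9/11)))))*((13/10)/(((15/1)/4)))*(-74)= -50.53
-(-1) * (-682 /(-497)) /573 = 682 /284781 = 0.00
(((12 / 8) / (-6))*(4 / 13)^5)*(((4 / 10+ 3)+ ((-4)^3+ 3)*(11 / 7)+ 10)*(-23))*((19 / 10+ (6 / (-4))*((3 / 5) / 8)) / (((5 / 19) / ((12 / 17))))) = -204893568 / 32680375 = -6.27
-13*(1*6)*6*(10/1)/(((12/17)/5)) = -33150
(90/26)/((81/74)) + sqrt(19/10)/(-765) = 370/117-sqrt(190)/7650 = 3.16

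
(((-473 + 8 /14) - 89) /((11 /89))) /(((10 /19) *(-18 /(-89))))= -42673.96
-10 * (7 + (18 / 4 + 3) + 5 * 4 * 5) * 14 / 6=-8015 / 3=-2671.67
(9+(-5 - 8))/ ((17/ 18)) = -72/ 17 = -4.24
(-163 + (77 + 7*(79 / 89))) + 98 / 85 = -594863 / 7565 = -78.63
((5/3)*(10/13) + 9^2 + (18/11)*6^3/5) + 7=343142/2145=159.97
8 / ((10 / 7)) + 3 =43 / 5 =8.60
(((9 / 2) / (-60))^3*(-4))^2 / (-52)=-729 / 13312000000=-0.00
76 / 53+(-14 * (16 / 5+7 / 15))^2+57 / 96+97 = 41733895 / 15264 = 2734.14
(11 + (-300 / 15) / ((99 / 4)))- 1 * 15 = -476 / 99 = -4.81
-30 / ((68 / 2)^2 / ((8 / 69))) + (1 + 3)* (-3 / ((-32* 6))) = 6327 / 106352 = 0.06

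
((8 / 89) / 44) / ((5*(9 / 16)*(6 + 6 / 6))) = 32 / 308385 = 0.00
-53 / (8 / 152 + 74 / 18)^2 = -1549773 / 506944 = -3.06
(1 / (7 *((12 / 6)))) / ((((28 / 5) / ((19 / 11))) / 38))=1805 / 2156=0.84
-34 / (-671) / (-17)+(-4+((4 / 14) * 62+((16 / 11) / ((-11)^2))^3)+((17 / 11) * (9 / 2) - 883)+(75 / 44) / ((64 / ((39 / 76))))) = -16892125523679094929 / 19589150327892992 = -862.32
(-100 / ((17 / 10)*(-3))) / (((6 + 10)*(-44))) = -125 / 4488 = -0.03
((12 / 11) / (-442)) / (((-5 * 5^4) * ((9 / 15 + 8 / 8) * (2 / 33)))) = 9 / 1105000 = 0.00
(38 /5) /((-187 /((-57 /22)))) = 1083 /10285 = 0.11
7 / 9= 0.78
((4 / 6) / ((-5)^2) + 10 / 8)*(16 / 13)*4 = 6128 / 975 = 6.29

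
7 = 7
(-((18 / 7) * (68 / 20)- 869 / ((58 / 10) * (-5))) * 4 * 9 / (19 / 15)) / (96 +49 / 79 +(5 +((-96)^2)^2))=-9311493 / 718885429199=-0.00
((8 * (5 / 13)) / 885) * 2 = 16 / 2301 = 0.01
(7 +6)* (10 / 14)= 65 / 7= 9.29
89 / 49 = 1.82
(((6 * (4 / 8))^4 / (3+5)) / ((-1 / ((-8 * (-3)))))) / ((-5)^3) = 243 / 125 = 1.94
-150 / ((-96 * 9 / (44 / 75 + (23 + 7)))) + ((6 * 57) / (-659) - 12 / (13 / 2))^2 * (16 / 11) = 213169251307 / 15852993624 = 13.45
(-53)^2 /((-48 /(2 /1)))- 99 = -5185 /24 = -216.04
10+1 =11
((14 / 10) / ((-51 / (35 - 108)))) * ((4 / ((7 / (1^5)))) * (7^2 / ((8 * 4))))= 3577 / 2040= 1.75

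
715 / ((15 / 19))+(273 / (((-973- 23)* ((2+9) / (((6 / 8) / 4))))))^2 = 9276649584995 / 10242895872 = 905.67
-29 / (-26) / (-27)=-29 / 702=-0.04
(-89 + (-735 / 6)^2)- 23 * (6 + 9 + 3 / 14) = 407885 / 28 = 14567.32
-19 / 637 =-0.03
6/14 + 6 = 45/7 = 6.43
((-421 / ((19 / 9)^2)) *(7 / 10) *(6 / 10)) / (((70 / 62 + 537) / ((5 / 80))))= -22199751 / 4817761600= -0.00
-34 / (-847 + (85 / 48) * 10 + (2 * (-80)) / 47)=38352 / 939281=0.04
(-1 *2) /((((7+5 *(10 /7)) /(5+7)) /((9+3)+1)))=-728 /33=-22.06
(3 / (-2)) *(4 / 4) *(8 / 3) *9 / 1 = -36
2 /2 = 1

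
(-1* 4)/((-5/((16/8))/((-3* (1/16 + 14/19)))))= -729/190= -3.84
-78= -78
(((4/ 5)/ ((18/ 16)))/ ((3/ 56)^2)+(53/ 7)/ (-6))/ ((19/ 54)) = 73567/ 105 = 700.64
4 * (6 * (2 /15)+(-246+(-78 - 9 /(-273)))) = -588164 /455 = -1292.67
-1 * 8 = -8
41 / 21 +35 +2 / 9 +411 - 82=23069 / 63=366.17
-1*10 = -10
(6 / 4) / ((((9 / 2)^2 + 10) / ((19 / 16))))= 57 / 968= 0.06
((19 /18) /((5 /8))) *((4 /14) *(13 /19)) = 104 /315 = 0.33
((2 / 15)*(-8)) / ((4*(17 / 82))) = -328 / 255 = -1.29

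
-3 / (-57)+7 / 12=145 / 228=0.64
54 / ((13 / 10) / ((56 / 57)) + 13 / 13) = 30240 / 1301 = 23.24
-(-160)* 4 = 640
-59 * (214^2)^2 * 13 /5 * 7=-11260262044304 /5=-2252052408860.80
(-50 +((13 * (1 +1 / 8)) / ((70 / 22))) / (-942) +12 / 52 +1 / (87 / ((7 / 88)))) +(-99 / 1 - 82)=-252422657099 / 1093812720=-230.77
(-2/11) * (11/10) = -0.20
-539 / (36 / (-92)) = 12397 / 9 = 1377.44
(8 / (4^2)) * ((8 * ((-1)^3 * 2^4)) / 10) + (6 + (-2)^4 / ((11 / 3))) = 218 / 55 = 3.96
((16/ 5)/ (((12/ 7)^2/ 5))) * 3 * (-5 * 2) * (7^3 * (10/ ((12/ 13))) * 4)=-21849100/ 9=-2427677.78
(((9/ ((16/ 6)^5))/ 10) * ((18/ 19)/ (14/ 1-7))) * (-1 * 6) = -59049/ 10895360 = -0.01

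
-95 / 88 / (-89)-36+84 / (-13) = -4322029 / 101816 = -42.45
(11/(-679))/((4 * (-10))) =11/27160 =0.00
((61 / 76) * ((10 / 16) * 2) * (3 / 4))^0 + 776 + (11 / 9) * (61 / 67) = 469202 / 603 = 778.11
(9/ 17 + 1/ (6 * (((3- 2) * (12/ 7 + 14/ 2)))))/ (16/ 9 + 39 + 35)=10239/ 1414468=0.01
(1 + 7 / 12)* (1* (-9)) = -57 / 4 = -14.25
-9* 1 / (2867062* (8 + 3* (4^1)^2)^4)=-9 / 28196109770752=-0.00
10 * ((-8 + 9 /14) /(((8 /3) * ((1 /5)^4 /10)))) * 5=-862165.18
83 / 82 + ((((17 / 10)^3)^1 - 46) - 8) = -1971067 / 41000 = -48.07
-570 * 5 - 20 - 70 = -2940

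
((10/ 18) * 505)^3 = 16098453125/ 729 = 22082926.10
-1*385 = -385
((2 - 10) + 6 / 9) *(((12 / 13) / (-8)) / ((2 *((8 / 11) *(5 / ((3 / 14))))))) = 363 / 14560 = 0.02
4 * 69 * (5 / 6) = 230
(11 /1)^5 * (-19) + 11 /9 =-27539710 /9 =-3059967.78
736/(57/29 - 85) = -2668/301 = -8.86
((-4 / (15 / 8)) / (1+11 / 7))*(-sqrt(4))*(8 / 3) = 1792 / 405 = 4.42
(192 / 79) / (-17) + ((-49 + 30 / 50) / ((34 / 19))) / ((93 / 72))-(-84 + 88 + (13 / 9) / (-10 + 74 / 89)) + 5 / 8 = -2185239953 / 89927280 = -24.30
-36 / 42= -6 / 7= -0.86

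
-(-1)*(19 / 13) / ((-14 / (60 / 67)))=-570 / 6097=-0.09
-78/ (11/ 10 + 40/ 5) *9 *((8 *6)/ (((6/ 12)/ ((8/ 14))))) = -207360/ 49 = -4231.84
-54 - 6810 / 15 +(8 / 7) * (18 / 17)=-60308 / 119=-506.79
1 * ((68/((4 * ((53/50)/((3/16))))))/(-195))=-85/5512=-0.02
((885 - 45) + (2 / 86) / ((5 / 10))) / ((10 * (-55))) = -18061 / 11825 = -1.53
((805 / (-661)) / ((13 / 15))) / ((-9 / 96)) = 128800 / 8593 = 14.99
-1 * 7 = -7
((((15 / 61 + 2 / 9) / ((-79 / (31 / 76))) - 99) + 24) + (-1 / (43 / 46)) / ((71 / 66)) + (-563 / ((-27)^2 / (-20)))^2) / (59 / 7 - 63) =-676250956707292799 / 226994713207354584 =-2.98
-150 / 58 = -75 / 29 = -2.59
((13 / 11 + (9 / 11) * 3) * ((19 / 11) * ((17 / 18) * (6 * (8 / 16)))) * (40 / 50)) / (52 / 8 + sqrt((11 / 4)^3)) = 2149888 / 498399 - 41344 * sqrt(11) / 45309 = 1.29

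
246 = 246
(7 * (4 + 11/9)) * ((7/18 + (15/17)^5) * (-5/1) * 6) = -1013.01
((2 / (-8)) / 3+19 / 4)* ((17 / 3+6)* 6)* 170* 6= 333200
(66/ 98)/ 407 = 3/ 1813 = 0.00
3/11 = 0.27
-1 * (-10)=10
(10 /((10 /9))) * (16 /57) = 2.53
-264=-264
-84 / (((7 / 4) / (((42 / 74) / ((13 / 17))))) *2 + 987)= -8568 / 101155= -0.08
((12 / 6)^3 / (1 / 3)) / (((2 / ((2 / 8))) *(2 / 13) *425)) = 39 / 850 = 0.05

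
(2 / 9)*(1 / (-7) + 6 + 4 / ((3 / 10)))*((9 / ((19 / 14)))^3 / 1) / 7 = 1218672 / 6859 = 177.67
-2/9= -0.22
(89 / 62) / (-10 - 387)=-89 / 24614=-0.00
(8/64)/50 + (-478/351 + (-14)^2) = 27327551/140400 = 194.64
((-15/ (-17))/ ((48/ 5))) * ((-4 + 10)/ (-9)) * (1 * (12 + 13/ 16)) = -5125/ 6528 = -0.79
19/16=1.19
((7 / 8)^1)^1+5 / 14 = 69 / 56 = 1.23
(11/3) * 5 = 55/3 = 18.33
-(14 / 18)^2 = -49 / 81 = -0.60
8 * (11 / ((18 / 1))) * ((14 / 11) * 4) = 24.89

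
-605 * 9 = -5445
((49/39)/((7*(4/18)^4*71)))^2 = 234365481/218093824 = 1.07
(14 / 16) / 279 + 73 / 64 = 20423 / 17856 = 1.14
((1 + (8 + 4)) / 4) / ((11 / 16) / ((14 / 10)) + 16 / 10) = 1820 / 1171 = 1.55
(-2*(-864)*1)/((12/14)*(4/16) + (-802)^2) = 24192/9004859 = 0.00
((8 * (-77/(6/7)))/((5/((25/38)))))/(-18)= 5.25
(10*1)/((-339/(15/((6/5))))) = -125/339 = -0.37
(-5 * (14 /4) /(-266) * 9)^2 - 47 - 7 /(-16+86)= -1350123 /28880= -46.75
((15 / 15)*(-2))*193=-386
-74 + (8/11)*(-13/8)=-827/11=-75.18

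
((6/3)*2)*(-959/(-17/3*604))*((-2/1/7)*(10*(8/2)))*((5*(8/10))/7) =-131520/17969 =-7.32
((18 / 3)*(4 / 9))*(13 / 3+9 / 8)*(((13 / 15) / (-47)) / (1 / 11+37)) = -0.01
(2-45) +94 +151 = 202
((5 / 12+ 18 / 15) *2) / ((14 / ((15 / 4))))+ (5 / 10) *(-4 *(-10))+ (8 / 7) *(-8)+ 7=2097 / 112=18.72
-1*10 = -10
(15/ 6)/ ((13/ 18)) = 45/ 13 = 3.46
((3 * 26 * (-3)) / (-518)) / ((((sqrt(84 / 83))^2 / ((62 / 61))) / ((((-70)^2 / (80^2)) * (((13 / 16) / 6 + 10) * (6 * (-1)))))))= -21.12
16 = 16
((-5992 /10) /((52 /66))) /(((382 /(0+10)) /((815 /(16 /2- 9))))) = 40288710 /2483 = 16225.82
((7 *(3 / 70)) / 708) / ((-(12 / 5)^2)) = -5 / 67968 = -0.00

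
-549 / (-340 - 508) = 0.65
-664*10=-6640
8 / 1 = 8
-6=-6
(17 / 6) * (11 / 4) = 187 / 24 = 7.79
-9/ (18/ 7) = -7/ 2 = -3.50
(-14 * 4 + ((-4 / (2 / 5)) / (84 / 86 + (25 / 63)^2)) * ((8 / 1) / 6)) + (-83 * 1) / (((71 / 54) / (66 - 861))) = 688806166862 / 13743683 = 50118.02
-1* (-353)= 353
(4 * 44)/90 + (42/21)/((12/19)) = 461/90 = 5.12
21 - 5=16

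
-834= -834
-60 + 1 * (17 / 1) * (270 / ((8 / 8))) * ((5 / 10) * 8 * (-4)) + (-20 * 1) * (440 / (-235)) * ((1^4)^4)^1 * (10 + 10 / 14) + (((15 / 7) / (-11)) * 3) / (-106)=-28041714885 / 383614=-73098.78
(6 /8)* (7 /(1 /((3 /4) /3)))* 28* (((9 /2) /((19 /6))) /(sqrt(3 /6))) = 73.86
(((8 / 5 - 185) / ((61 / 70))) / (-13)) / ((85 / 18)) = 231084 / 67405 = 3.43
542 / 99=5.47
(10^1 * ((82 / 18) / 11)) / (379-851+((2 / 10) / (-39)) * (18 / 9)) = -13325 / 1518693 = -0.01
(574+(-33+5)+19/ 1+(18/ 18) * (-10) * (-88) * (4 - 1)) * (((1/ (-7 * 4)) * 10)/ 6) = -16025/ 84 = -190.77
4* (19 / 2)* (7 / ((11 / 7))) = 1862 / 11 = 169.27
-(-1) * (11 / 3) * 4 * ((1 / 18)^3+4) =256619 / 4374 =58.67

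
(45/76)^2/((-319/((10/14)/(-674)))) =10125/8693122592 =0.00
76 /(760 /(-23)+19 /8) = -2.48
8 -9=-1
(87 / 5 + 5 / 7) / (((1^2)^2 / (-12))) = -7608 / 35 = -217.37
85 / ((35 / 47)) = 799 / 7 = 114.14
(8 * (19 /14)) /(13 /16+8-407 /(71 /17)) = -86336 /704851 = -0.12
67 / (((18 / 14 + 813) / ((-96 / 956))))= -938 / 113525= -0.01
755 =755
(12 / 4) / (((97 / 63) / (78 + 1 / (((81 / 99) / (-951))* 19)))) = 60417 / 1843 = 32.78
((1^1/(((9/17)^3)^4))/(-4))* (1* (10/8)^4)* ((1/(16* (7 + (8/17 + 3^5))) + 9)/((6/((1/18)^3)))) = -0.32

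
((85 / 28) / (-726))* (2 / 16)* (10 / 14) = -425 / 1138368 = -0.00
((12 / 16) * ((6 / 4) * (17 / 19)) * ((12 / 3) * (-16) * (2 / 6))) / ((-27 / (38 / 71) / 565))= 153680 / 639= 240.50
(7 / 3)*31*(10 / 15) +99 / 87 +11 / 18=8695 / 174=49.97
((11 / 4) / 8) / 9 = 11 / 288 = 0.04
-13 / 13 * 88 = -88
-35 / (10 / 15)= -52.50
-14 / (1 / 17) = -238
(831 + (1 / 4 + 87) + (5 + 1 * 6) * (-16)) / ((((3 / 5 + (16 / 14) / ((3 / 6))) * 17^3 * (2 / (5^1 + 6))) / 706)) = 403501945 / 1984852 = 203.29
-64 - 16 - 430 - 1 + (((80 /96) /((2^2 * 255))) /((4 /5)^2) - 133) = -12612071 /19584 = -644.00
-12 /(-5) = 12 /5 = 2.40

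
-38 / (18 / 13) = -247 / 9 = -27.44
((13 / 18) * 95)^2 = 1525225 / 324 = 4707.48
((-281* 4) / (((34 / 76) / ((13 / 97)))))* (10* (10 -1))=-49973040 / 1649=-30305.06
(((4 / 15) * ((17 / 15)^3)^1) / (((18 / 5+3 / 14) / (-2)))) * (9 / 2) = -0.92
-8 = -8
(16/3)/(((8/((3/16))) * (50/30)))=0.08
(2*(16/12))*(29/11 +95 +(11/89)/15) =11471288/44055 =260.39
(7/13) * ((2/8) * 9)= 63/52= 1.21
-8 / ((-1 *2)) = 4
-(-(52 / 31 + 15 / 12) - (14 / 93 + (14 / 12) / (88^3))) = 390142937 / 126753792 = 3.08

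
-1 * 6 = -6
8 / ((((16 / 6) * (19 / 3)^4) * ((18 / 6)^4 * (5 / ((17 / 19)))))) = 51 / 12380495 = 0.00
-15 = -15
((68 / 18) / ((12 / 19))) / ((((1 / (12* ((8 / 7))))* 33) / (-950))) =-4909600 / 2079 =-2361.52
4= 4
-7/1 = -7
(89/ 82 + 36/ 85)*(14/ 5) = 4.22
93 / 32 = 2.91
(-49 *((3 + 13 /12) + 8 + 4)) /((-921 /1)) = 9457 /11052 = 0.86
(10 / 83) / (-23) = -10 / 1909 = -0.01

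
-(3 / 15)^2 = -0.04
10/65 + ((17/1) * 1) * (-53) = -11711/13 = -900.85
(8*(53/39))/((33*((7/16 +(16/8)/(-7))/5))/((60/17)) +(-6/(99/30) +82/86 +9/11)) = 45.81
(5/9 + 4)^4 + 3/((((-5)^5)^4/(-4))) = 269485569000244061893/625705718994140625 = 430.69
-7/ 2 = -3.50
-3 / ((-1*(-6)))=-1 / 2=-0.50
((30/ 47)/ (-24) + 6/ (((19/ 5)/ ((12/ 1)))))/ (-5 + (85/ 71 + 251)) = 4798535/ 62692172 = 0.08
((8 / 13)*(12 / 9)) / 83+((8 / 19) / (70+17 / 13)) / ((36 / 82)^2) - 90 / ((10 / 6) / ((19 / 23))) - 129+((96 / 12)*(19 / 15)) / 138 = -30713121874697 / 177026237505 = -173.49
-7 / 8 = -0.88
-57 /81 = -19 /27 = -0.70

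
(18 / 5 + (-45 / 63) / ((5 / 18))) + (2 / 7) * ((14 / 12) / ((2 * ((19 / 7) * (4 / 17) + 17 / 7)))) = 1.08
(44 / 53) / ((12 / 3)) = 11 / 53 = 0.21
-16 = -16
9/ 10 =0.90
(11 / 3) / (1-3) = -11 / 6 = -1.83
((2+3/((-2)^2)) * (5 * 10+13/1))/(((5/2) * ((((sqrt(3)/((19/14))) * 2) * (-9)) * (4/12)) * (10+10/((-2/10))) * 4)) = 209 * sqrt(3)/6400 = 0.06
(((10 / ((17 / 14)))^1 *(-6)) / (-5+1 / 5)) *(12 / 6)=350 / 17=20.59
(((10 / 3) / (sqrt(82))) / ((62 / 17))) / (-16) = -85*sqrt(82) / 122016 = -0.01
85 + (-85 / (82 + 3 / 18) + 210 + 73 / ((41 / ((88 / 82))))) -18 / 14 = 100526970 / 341243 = 294.59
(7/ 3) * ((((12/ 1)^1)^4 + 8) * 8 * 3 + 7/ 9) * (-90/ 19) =-313649770/ 57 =-5502627.54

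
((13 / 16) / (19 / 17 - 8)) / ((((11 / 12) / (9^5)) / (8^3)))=-42830208 / 11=-3893655.27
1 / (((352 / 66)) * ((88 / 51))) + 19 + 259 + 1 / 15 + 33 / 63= 278.70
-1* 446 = -446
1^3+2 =3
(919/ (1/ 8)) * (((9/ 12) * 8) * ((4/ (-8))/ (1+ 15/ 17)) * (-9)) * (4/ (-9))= -46869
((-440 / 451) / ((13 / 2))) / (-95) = 0.00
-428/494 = -214/247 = -0.87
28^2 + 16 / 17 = 13344 / 17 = 784.94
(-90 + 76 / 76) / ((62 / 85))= -7565 / 62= -122.02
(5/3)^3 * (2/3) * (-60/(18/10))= -25000/243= -102.88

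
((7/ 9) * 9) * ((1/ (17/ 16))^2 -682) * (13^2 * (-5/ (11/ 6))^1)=6985922580/ 3179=2197522.04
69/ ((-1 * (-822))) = 23/ 274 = 0.08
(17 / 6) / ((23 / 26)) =221 / 69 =3.20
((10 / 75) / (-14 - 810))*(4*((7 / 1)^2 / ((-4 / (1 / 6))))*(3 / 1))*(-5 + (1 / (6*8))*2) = -5831 / 296640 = -0.02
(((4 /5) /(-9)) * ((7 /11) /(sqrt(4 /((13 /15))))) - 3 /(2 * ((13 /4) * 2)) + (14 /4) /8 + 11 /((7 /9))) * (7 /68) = 1229 /832 - 49 * sqrt(195) /252450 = 1.47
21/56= 3/8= 0.38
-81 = -81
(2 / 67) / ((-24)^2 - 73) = 2 / 33701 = 0.00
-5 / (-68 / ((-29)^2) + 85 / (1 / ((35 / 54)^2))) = -12261780 / 87370837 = -0.14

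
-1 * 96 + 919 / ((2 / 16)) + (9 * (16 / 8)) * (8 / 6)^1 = 7280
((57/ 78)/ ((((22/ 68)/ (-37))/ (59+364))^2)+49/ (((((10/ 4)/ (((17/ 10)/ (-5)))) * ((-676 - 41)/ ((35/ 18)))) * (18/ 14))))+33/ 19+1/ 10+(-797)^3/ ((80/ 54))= 475051141929328049351/ 347149459800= 1368434052.02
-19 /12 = -1.58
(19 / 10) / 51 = 19 / 510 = 0.04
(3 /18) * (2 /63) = 1 /189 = 0.01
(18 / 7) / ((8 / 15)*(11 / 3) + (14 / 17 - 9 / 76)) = 1046520 / 1082837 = 0.97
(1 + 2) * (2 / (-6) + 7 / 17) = 4 / 17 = 0.24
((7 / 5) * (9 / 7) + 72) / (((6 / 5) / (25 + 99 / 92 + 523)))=6213345 / 184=33768.18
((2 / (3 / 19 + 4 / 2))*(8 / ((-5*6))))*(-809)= 122968 / 615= 199.95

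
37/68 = 0.54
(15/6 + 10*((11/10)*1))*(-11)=-297/2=-148.50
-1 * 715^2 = -511225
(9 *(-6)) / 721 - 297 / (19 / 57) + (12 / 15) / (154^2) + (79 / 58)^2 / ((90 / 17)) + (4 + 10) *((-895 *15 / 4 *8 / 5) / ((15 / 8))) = -1515620179902365 / 36978319224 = -40986.72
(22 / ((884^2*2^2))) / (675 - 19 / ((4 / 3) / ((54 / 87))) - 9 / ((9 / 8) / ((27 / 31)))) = 9889 / 926196498864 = 0.00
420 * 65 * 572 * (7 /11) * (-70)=-695604000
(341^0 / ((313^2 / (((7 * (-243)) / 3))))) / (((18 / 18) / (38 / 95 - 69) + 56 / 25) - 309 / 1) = 540225 / 28635163072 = 0.00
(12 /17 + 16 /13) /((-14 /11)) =-2354 /1547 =-1.52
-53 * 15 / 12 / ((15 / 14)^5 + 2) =-35630840 / 1835023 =-19.42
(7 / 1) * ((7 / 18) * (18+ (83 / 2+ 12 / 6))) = 2009 / 12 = 167.42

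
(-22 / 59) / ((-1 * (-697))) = -22 / 41123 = -0.00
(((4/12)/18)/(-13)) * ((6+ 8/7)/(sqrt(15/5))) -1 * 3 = -3 -25 * sqrt(3)/7371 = -3.01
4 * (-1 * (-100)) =400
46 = 46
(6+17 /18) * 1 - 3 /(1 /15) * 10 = -7975 /18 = -443.06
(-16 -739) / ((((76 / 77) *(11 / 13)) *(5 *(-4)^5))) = 13741 / 77824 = 0.18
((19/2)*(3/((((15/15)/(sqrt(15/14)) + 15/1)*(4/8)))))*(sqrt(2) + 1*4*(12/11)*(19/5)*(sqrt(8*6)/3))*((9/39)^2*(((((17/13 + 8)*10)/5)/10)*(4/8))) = 7.03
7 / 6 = 1.17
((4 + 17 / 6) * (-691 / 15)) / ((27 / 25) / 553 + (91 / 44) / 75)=-1723374730 / 161661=-10660.42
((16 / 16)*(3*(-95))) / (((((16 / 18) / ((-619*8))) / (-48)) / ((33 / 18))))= -139720680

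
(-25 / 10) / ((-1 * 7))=5 / 14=0.36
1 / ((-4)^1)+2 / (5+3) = 0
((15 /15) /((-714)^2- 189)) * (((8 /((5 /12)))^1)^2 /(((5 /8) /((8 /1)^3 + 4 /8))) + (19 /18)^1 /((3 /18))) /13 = 4534367 /99373365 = 0.05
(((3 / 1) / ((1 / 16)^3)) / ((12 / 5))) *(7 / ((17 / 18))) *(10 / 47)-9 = 6444009 / 799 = 8065.09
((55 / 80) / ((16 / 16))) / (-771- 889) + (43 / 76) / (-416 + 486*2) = 42329 / 70144960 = 0.00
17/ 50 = 0.34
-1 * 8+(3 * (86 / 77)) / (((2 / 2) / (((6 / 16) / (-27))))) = -7435 / 924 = -8.05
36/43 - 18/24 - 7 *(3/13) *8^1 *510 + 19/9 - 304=-138706097/20124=-6892.57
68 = 68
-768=-768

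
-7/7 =-1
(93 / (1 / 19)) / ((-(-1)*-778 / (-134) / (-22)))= -6695.52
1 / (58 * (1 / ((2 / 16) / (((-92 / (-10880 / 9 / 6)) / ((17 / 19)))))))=1445 / 342171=0.00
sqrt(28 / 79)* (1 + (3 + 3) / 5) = 1.31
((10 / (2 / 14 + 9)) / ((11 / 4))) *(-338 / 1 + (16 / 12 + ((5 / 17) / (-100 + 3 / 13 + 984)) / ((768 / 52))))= -29473791095 / 220115456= -133.90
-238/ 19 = -12.53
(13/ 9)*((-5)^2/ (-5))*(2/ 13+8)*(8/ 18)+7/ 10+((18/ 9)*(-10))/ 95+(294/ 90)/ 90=-986771/ 38475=-25.65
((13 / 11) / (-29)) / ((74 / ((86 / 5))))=-559 / 59015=-0.01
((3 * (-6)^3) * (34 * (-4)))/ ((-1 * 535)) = -88128/ 535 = -164.73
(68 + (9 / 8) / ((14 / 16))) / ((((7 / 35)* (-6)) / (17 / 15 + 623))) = -2270285 / 63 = -36036.27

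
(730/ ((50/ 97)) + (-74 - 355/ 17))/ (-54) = -56156/ 2295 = -24.47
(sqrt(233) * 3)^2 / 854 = 2097 / 854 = 2.46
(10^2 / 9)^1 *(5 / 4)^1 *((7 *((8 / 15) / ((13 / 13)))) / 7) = 200 / 27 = 7.41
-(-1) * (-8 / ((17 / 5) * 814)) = -20 / 6919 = -0.00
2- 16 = -14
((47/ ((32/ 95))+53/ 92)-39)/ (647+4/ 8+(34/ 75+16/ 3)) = 0.15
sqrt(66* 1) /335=sqrt(66) /335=0.02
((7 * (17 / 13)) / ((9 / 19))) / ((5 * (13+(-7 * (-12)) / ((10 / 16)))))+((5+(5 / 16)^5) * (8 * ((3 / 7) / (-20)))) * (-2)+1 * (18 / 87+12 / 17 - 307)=-23741348909251357 / 78007836082176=-304.35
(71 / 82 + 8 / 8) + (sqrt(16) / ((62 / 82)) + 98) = 267307 / 2542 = 105.16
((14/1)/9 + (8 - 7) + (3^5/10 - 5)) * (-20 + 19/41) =-426.98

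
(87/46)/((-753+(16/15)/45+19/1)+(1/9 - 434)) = -58725/36262214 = -0.00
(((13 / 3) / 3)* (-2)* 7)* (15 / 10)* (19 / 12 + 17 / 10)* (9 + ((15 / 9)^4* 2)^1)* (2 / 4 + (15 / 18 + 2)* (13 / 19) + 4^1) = -15667.05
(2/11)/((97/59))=118/1067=0.11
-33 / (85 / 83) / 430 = -2739 / 36550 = -0.07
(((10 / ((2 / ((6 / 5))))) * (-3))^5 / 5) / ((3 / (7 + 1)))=-5038848 / 5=-1007769.60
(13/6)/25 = 13/150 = 0.09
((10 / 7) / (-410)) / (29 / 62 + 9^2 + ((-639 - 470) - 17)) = 62 / 18586407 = 0.00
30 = 30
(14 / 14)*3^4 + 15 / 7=582 / 7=83.14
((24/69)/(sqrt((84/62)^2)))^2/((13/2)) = 30752/3032757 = 0.01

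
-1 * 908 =-908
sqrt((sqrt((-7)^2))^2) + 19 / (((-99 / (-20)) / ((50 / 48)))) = 11.00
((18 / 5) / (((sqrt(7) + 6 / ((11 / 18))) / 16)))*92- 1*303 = 15089493 / 54085- 3206016*sqrt(7) / 54085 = 122.16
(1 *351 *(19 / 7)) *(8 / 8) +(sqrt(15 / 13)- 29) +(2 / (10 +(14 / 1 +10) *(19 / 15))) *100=sqrt(195) / 13 +656566 / 707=929.74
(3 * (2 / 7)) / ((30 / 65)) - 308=-2143 / 7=-306.14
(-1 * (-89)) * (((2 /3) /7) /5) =178 /105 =1.70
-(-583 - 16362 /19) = 27439 /19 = 1444.16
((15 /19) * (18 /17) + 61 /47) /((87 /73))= 81541 /45543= 1.79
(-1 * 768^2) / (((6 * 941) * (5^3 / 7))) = -688128 / 117625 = -5.85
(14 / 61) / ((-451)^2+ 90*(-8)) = 14 / 12363541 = 0.00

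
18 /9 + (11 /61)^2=7563 /3721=2.03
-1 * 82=-82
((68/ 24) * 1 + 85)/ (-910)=-527/ 5460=-0.10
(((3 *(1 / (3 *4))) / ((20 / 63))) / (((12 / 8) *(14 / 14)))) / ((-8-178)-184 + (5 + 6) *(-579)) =-21 / 269560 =-0.00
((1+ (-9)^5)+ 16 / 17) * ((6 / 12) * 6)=-3011400 / 17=-177141.18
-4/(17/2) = -8/17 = -0.47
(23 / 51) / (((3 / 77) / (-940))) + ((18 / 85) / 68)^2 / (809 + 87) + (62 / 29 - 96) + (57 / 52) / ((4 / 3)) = -10973.69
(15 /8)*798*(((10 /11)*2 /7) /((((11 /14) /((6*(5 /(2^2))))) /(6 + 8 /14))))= 2949750 /121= 24378.10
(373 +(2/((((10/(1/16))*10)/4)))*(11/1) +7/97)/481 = 7238667/9331400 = 0.78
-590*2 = -1180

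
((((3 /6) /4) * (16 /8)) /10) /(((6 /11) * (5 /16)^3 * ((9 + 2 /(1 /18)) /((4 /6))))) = 5632 /253125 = 0.02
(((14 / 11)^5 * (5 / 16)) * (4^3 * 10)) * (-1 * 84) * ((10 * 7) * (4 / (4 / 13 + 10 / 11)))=-5481502208000 / 424589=-12910137.12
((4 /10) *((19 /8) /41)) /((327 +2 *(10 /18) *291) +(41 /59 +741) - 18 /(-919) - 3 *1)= 3090597 /185276284160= 0.00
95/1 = 95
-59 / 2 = -29.50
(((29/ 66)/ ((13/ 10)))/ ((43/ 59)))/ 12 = 8555/ 221364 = 0.04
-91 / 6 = -15.17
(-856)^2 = 732736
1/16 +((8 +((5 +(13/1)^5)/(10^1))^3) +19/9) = 921383296547863781/18000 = 51187960919325.77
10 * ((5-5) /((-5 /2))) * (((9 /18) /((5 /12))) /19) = 0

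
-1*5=-5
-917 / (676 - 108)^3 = -917 / 183250432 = -0.00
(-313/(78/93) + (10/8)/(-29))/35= -562839/52780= -10.66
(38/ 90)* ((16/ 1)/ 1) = 304/ 45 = 6.76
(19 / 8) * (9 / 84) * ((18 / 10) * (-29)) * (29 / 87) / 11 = -4959 / 12320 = -0.40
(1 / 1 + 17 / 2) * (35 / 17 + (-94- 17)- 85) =-62643 / 34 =-1842.44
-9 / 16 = -0.56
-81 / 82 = -0.99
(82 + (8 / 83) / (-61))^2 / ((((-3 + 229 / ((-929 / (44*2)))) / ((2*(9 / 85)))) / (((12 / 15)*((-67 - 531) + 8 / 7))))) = 48166320179304069696 / 1749352404300725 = 27533.80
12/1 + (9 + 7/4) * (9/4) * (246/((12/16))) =15891/2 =7945.50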